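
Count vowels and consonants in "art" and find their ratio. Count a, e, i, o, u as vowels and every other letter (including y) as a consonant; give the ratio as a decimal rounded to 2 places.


Word: "art"
Vowels (a,e,i,o,u): 1
Consonants: 2
Ratio = 1/2
= 0.50


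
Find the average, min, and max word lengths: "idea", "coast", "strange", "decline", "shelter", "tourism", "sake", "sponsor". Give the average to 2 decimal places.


Lengths: "idea"=4, "coast"=5, "strange"=7, "decline"=7, "shelter"=7, "tourism"=7, "sake"=4, "sponsor"=7
Sum = 48, Count = 8
Average = 48/8 = 6.00
= avg=6.00, min=4, max=7


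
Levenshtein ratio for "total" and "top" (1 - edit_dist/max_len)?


Word 1: "total" (length 5)
Word 2: "top" (length 3)
One optimal edit sequence:
  1. keep 't'
  2. keep 'o'
  3. delete 't'  (+1)
  4. delete 'a'  (+1)
  5. substitute 'l' -> 'p'  (+1)
Edit distance = 3
Max length = max(5, 3) = 5
Similarity = 1 - 3/5
= 0.4000


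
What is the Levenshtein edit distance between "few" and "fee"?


Word 1: "few" (length 3)
Word 2: "fee" (length 3)
One optimal edit sequence (insert/delete/substitute each cost 1):
  1. keep 'f'
  2. keep 'e'
  3. substitute 'w' -> 'e'  (+1)
Total edit operations: 1
Edit distance = 1


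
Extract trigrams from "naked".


Word: "naked" (length 5)
Number of trigrams = 5 - 3 + 1 = 3
  Position 0: "nak"
  Position 1: "ake"
  Position 2: "ked"
Trigrams = "nak", "ake", "ked"


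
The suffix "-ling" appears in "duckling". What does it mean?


Suffix: -ling
As in: duckling -> duck + -ling
Meaning = small / young


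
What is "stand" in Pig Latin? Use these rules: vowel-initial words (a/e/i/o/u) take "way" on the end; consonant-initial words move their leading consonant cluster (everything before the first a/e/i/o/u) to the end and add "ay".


Word: "stand"
Starts with consonant(s) → move to end, add 'ay'
Consonant cluster: "st"
Pig Latin = "andstay"


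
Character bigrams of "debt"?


Word: "debt" (length 4)
Number of bigrams = 4 - 2 + 1 = 3
  Position 0: "de"
  Position 1: "eb"
  Position 2: "bt"
Bigrams = "de", "eb", "bt"


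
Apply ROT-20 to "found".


Word: "found"
Shift: 20
Each letter → (letter + shift) mod 26:
  'f' (5) + 20 = 25 → 'z'
  'o' (14) + 20 = 8 → 'i'
  'u' (20) + 20 = 14 → 'o'
  'n' (13) + 20 = 7 → 'h'
  'd' (3) + 20 = 23 → 'x'
Result = "ziohx"


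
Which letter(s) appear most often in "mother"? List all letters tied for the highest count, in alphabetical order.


Word: "mother"
Letter counts:
  'e': 1
  'h': 1
  'm': 1
  'o': 1
  'r': 1
  't': 1
Maximum count = 1
Most frequent = 'e', 'h', 'm', 'o', 'r', 't' (1 time each)


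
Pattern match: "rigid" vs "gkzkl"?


Pattern of "rigid": [0, 1, 2, 1, 3]
Pattern of "gkzkl": [0, 1, 2, 1, 3]
Patterns match
Same pattern = Yes


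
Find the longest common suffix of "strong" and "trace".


Word 1: "strong"
Word 2: "trace"
Comparing from end:
  Pos -1: 'g' != 'e' (stop)
LCS = "" (length 0)


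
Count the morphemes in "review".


Word: "review"
Morphemes: re- / view
Each morpheme carries meaning
= 2 morphemes


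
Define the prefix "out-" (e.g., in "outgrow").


Prefix: out-
As in: outgrow -> out- + grow
Meaning = surpass


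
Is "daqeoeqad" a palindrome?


Word: "daqeoeqad"
Reversed: "daqeoeqad"
Forward == Backward? daqeoeqad == daqeoeqad
Palindrome = Yes


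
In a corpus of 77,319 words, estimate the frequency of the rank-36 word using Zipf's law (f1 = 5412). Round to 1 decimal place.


Zipf's law: f(r) = f(1) / r
f(1) = 5412
f(36) = 5412 / 36
= 150.3 occurrences


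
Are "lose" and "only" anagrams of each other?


Word 1: "lose" → sorted: elos
Word 2: "only" → sorted: lnoy
Same letters? elos != lnoy
Anagram = No


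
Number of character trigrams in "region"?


Word: "region" (length 6)
Number of 3-grams = length - 3 + 1 = 6 - 3 + 1
= 4


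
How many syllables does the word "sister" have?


Word: "sister"
Syllable breakdown: sis | ter
Counting: 2 parts
= 2 syllables


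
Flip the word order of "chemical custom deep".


Original: "chemical custom deep"
Words (1..n): chemical | custom | deep
Reversed (n..1): deep | custom | chemical
Result = "deep custom chemical"


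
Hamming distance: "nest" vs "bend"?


Comparing character by character (same length = 4):
  Pos 0: 'n' vs 'b' !=
  Pos 1: 'e' vs 'e' =
  Pos 2: 's' vs 'n' !=
  Pos 3: 't' vs 'd' !=
Hamming distance = 3


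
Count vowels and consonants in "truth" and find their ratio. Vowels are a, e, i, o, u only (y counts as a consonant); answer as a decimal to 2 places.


Word: "truth"
Vowels (a,e,i,o,u): 1
Consonants: 4
Ratio = 1/4
= 0.25


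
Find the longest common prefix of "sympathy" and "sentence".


Word 1: "sympathy"
Word 2: "sentence"
Comparing from start:
  Pos 0: 's' == 's'
  Pos 1: 'y' != 'e' (stop)
LCP = "s" (length 1)


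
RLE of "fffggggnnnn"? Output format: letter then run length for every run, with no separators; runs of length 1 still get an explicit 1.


String: "fffggggnnnn"
Scanning for consecutive runs:
  'f' x 3
  'g' x 4
  'n' x 4
RLE = "f3g4n4"


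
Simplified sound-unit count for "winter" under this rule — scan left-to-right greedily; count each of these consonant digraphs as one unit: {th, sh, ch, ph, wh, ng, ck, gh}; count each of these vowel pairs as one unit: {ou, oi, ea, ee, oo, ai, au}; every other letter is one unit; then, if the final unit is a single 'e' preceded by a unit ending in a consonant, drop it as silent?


Word: "winter" (6 letters)
Left-to-right scan:
  1. 'w' (letter)
  2. 'i' (letter)
  3. 'n' (letter)
  4. 't' (letter)
  5. 'e' (letter)
  6. 'r' (letter)
Units from scan: 6
Sound units = 6 units


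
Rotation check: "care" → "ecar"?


Word: "care", Candidate: "ecar"
Method: check if candidate is substring of word+word
"carecare" contains "ecar"? Yes
Is rotation = Yes


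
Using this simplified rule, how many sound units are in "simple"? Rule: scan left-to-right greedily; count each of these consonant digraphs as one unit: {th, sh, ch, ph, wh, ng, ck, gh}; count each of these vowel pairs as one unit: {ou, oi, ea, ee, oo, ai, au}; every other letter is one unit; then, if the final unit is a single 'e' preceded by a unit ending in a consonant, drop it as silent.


Word: "simple" (6 letters)
Left-to-right scan:
  (1) 's' (letter)
  (2) 'i' (letter)
  (3) 'm' (letter)
  (4) 'p' (letter)
  (5) 'l' (letter)
  (6) 'e' (letter)
Units from scan: 6
Final unit is 'e' after a consonant -> drop as silent (-1)
Sound units = 5 units


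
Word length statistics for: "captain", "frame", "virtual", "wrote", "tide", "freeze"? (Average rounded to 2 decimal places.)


Lengths: "captain"=7, "frame"=5, "virtual"=7, "wrote"=5, "tide"=4, "freeze"=6
Sum = 34, Count = 6
Average = 34/6 = 5.67
= avg=5.67, min=4, max=7


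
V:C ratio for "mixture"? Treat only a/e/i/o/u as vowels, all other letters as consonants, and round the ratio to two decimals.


Word: "mixture"
Vowels (a,e,i,o,u): 3
Consonants: 4
Ratio = 3/4
= 0.75


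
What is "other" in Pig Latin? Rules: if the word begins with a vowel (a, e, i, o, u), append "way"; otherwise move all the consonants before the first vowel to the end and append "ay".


Word: "other"
Starts with vowel → add 'way'
Pig Latin = "otherway"


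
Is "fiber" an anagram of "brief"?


Word 1: "brief" → sorted: befir
Word 2: "fiber" → sorted: befir
Same letters? befir == befir
Anagram = Yes


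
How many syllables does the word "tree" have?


Word: "tree"
Syllable breakdown: tree
Counting: 1 part
= 1 syllable


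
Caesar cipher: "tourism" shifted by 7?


Word: "tourism"
Shift: 7
Each letter → (letter + shift) mod 26:
  't' (19) + 7 = 0 → 'a'
  'o' (14) + 7 = 21 → 'v'
  'u' (20) + 7 = 1 → 'b'
  'r' (17) + 7 = 24 → 'y'
  'i' (8) + 7 = 15 → 'p'
  's' (18) + 7 = 25 → 'z'
  'm' (12) + 7 = 19 → 't'
Result = "avbypzt"


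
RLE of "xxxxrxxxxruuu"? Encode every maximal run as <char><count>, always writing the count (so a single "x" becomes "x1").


String: "xxxxrxxxxruuu"
Scanning for consecutive runs:
  'x' x 4
  'r' x 1
  'x' x 4
  'r' x 1
  'u' x 3
RLE = "x4r1x4r1u3"


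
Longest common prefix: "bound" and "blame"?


Word 1: "bound"
Word 2: "blame"
Comparing from start:
  Pos 0: 'b' == 'b'
  Pos 1: 'o' != 'l' (stop)
LCP = "b" (length 1)


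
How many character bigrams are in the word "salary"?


Word: "salary" (length 6)
Number of 2-grams = length - 2 + 1 = 6 - 2 + 1
= 5


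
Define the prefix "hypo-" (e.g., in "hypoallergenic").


Prefix: hypo-
As in: hypoallergenic -> hypo- + allergenic
Meaning = under / below normal


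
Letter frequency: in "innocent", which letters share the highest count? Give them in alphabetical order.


Word: "innocent"
Letter counts:
  'c': 1
  'e': 1
  'i': 1
  'n': 3
  'o': 1
  't': 1
Maximum count = 3
Most frequent = 'n' (3 times each)


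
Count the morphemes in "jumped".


Word: "jumped"
Morphemes: jump / -ed
Each morpheme carries meaning
= 2 morphemes


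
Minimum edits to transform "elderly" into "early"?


Word 1: "elderly" (length 7)
Word 2: "early" (length 5)
One optimal edit sequence (insert/delete/substitute each cost 1):
  1. keep 'e'
  2. delete 'l'  (+1)
  3. delete 'd'  (+1)
  4. substitute 'e' -> 'a'  (+1)
  5. keep 'r'
  6. keep 'l'
  7. keep 'y'
Total edit operations: 3
Edit distance = 3


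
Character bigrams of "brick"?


Word: "brick" (length 5)
Number of bigrams = 5 - 2 + 1 = 4
  Position 0: "br"
  Position 1: "ri"
  Position 2: "ic"
  Position 3: "ck"
Bigrams = "br", "ri", "ic", "ck"


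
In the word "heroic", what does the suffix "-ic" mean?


Suffix: -ic
As in: heroic -> hero + -ic
Meaning = relating to


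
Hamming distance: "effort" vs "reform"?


Comparing character by character (same length = 6):
  Pos 0: 'e' vs 'r' !=
  Pos 1: 'f' vs 'e' !=
  Pos 2: 'f' vs 'f' =
  Pos 3: 'o' vs 'o' =
  Pos 4: 'r' vs 'r' =
  Pos 5: 't' vs 'm' !=
Hamming distance = 3


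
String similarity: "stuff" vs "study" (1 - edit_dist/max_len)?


Word 1: "stuff" (length 5)
Word 2: "study" (length 5)
One optimal edit sequence:
  1. keep 's'
  2. keep 't'
  3. keep 'u'
  4. substitute 'f' -> 'd'  (+1)
  5. substitute 'f' -> 'y'  (+1)
Edit distance = 2
Max length = max(5, 5) = 5
Similarity = 1 - 2/5
= 0.6000


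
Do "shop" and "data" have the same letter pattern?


Pattern of "shop": [0, 1, 2, 3]
Pattern of "data": [0, 1, 2, 1]
Patterns do not match
Same pattern = No


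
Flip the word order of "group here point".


Original: "group here point"
Words (1..n): group | here | point
Reversed (n..1): point | here | group
Result = "point here group"


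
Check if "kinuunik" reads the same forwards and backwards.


Word: "kinuunik"
Reversed: "kinuunik"
Forward == Backward? kinuunik == kinuunik
Palindrome = Yes


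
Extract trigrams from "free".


Word: "free" (length 4)
Number of trigrams = 4 - 3 + 1 = 2
  Position 0: "fre"
  Position 1: "ree"
Trigrams = "fre", "ree"


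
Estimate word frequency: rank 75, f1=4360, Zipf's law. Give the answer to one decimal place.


Zipf's law: f(r) = f(1) / r
f(1) = 4360
f(75) = 4360 / 75
= 58.1 occurrences


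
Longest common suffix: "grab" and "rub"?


Word 1: "grab"
Word 2: "rub"
Comparing from end:
  Pos -1: 'b' == 'b'
  Pos -2: 'a' != 'u' (stop)
LCS = "b" (length 1)


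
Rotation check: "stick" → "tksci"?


Word: "stick", Candidate: "tksci"
Method: check if candidate is substring of word+word
"stickstick" contains "tksci"? No
Is rotation = No


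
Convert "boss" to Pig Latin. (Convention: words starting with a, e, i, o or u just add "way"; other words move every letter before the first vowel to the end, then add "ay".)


Word: "boss"
Starts with consonant(s) → move to end, add 'ay'
Consonant cluster: "b"
Pig Latin = "ossbay"


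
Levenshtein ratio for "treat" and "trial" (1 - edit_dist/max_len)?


Word 1: "treat" (length 5)
Word 2: "trial" (length 5)
One optimal edit sequence:
  1. keep 't'
  2. keep 'r'
  3. substitute 'e' -> 'i'  (+1)
  4. keep 'a'
  5. substitute 't' -> 'l'  (+1)
Edit distance = 2
Max length = max(5, 5) = 5
Similarity = 1 - 2/5
= 0.6000


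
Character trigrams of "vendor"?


Word: "vendor" (length 6)
Number of trigrams = 6 - 3 + 1 = 4
  Position 0: "ven"
  Position 1: "end"
  Position 2: "ndo"
  Position 3: "dor"
Trigrams = "ven", "end", "ndo", "dor"


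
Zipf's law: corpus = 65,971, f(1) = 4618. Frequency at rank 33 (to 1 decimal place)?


Zipf's law: f(r) = f(1) / r
f(1) = 4618
f(33) = 4618 / 33
= 139.9 occurrences


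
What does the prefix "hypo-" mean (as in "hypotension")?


Prefix: hypo-
As in: hypotension -> hypo- + tension
Meaning = under / below normal


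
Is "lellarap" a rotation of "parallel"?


Word: "parallel", Candidate: "lellarap"
Method: check if candidate is substring of word+word
"parallelparallel" contains "lellarap"? No
Is rotation = No


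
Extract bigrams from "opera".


Word: "opera" (length 5)
Number of bigrams = 5 - 2 + 1 = 4
  Position 0: "op"
  Position 1: "pe"
  Position 2: "er"
  Position 3: "ra"
Bigrams = "op", "pe", "er", "ra"


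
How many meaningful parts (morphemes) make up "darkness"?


Word: "darkness"
Morphemes: dark + -ness
Each morpheme carries meaning
= 2 morphemes


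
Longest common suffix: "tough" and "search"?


Word 1: "tough"
Word 2: "search"
Comparing from end:
  Pos -1: 'h' == 'h'
  Pos -2: 'g' != 'c' (stop)
LCS = "h" (length 1)


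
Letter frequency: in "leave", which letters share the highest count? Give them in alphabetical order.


Word: "leave"
Letter counts:
  'a': 1
  'e': 2
  'l': 1
  'v': 1
Maximum count = 2
Most frequent = 'e' (2 times each)


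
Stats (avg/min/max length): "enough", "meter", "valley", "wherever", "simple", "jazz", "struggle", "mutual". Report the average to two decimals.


Lengths: "enough"=6, "meter"=5, "valley"=6, "wherever"=8, "simple"=6, "jazz"=4, "struggle"=8, "mutual"=6
Sum = 49, Count = 8
Average = 49/8 = 6.13
= avg=6.13, min=4, max=8


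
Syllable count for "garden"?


Word: "garden"
Syllable breakdown: gar / den
Counting: 2 parts
= 2 syllables


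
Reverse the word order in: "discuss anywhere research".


Original: "discuss anywhere research"
Words (1..n): discuss | anywhere | research
Reversed (n..1): research | anywhere | discuss
Result = "research anywhere discuss"


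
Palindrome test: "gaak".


Word: "gaak"
Reversed: "kaag"
Forward == Backward? gaak != kaag
Palindrome = No


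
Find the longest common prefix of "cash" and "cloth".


Word 1: "cash"
Word 2: "cloth"
Comparing from start:
  Pos 0: 'c' == 'c'
  Pos 1: 'a' != 'l' (stop)
LCP = "c" (length 1)


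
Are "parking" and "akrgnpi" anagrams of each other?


Word 1: "parking" → sorted: agiknpr
Word 2: "akrgnpi" → sorted: agiknpr
Same letters? agiknpr == agiknpr
Anagram = Yes


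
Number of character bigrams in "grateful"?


Word: "grateful" (length 8)
Number of 2-grams = length - 2 + 1 = 8 - 2 + 1
= 7


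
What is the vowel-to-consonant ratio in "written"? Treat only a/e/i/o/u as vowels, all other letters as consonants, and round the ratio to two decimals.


Word: "written"
Vowels (a,e,i,o,u): 2
Consonants: 5
Ratio = 2/5
= 0.40


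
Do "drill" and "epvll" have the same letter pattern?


Pattern of "drill": [0, 1, 2, 3, 3]
Pattern of "epvll": [0, 1, 2, 3, 3]
Patterns match
Same pattern = Yes


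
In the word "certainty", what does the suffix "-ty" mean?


Suffix: -ty
Example: certainty (certain + -ty)
Meaning = quality of


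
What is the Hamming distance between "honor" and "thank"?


Comparing character by character (same length = 5):
  Pos 0: 'h' vs 't' !=
  Pos 1: 'o' vs 'h' !=
  Pos 2: 'n' vs 'a' !=
  Pos 3: 'o' vs 'n' !=
  Pos 4: 'r' vs 'k' !=
Hamming distance = 5


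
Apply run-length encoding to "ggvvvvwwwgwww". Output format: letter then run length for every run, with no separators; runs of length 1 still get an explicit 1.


String: "ggvvvvwwwgwww"
Scanning for consecutive runs:
  'g' x 2
  'v' x 4
  'w' x 3
  'g' x 1
  'w' x 3
RLE = "g2v4w3g1w3"


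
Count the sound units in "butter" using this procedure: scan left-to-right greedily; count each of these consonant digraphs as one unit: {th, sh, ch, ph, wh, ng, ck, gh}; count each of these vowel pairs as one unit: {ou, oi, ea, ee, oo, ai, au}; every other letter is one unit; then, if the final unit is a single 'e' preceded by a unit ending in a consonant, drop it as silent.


Word: "butter" (6 letters)
Left-to-right scan:
  1. 'b' (letter)
  2. 'u' (letter)
  3. 't' (letter)
  4. 't' (letter)
  5. 'e' (letter)
  6. 'r' (letter)
Units from scan: 6
Sound units = 6 units


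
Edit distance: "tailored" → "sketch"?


Word 1: "tailored" (length 8)
Word 2: "sketch" (length 6)
One optimal edit sequence (insert/delete/substitute each cost 1):
  1. delete 't'  (+1)
  2. delete 'a'  (+1)
  3. substitute 'i' -> 's'  (+1)
  4. substitute 'l' -> 'k'  (+1)
  5. substitute 'o' -> 'e'  (+1)
  6. substitute 'r' -> 't'  (+1)
  7. substitute 'e' -> 'c'  (+1)
  8. substitute 'd' -> 'h'  (+1)
Total edit operations: 8
Edit distance = 8


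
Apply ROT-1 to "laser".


Word: "laser"
Shift: 1
Each letter → (letter + shift) mod 26:
  'l' (11) + 1 = 12 → 'm'
  'a' (0) + 1 = 1 → 'b'
  's' (18) + 1 = 19 → 't'
  'e' (4) + 1 = 5 → 'f'
  'r' (17) + 1 = 18 → 's'
Result = "mbtfs"


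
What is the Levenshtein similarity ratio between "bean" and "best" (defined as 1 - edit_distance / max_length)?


Word 1: "bean" (length 4)
Word 2: "best" (length 4)
One optimal edit sequence:
  1. keep 'b'
  2. keep 'e'
  3. substitute 'a' -> 's'  (+1)
  4. substitute 'n' -> 't'  (+1)
Edit distance = 2
Max length = max(4, 4) = 4
Similarity = 1 - 2/4
= 0.5000


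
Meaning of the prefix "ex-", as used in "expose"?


Prefix: ex-
As in: expose -> ex- + pose
Meaning = out / former


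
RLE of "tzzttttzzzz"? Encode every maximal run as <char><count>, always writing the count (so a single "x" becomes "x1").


String: "tzzttttzzzz"
Scanning for consecutive runs:
  't' x 1
  'z' x 2
  't' x 4
  'z' x 4
RLE = "t1z2t4z4"


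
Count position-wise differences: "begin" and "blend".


Comparing character by character (same length = 5):
  Pos 0: 'b' vs 'b' =
  Pos 1: 'e' vs 'l' !=
  Pos 2: 'g' vs 'e' !=
  Pos 3: 'i' vs 'n' !=
  Pos 4: 'n' vs 'd' !=
Hamming distance = 4


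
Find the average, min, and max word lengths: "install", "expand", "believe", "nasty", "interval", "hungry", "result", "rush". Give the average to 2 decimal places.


Lengths: "install"=7, "expand"=6, "believe"=7, "nasty"=5, "interval"=8, "hungry"=6, "result"=6, "rush"=4
Sum = 49, Count = 8
Average = 49/8 = 6.13
= avg=6.13, min=4, max=8


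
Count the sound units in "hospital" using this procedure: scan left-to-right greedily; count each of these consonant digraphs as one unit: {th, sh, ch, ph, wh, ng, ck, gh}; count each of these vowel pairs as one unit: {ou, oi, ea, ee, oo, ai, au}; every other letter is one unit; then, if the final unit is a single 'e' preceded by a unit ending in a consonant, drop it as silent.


Word: "hospital" (8 letters)
Left-to-right scan:
  [1] 'h' (letter)
  [2] 'o' (letter)
  [3] 's' (letter)
  [4] 'p' (letter)
  [5] 'i' (letter)
  [6] 't' (letter)
  [7] 'a' (letter)
  [8] 'l' (letter)
Units from scan: 8
Sound units = 8 units


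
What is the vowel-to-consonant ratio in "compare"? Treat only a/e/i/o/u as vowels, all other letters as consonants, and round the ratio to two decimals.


Word: "compare"
Vowels (a,e,i,o,u): 3
Consonants: 4
Ratio = 3/4
= 0.75


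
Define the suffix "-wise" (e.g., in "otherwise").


Suffix: -wise
As in: otherwise -> other + -wise
Meaning = in the manner of


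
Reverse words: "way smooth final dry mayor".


Original: "way smooth final dry mayor"
Words (1..n): way | smooth | final | dry | mayor
Reversed (n..1): mayor | dry | final | smooth | way
Result = "mayor dry final smooth way"


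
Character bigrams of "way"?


Word: "way" (length 3)
Number of bigrams = 3 - 2 + 1 = 2
  Position 0: "wa"
  Position 1: "ay"
Bigrams = "wa", "ay"


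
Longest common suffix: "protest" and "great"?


Word 1: "protest"
Word 2: "great"
Comparing from end:
  Pos -1: 't' == 't'
  Pos -2: 's' != 'a' (stop)
LCS = "t" (length 1)


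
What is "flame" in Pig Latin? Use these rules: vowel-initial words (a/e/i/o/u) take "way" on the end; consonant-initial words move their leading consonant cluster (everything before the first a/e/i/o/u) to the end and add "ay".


Word: "flame"
Starts with consonant(s) → move to end, add 'ay'
Consonant cluster: "fl"
Pig Latin = "ameflay"


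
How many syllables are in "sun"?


Word: "sun"
Syllable breakdown: sun
Counting: 1 part
= 1 syllable


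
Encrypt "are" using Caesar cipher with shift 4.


Word: "are"
Shift: 4
Each letter → (letter + shift) mod 26:
  'a' (0) + 4 = 4 → 'e'
  'r' (17) + 4 = 21 → 'v'
  'e' (4) + 4 = 8 → 'i'
Result = "evi"


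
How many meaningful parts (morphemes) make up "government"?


Word: "government"
Morphemes: govern + -ment
Each morpheme carries meaning
= 2 morphemes


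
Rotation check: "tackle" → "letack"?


Word: "tackle", Candidate: "letack"
Method: check if candidate is substring of word+word
"tackletackle" contains "letack"? Yes
Is rotation = Yes


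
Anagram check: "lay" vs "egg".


Word 1: "lay" → sorted: aly
Word 2: "egg" → sorted: egg
Same letters? aly != egg
Anagram = No


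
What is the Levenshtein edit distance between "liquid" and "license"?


Word 1: "liquid" (length 6)
Word 2: "license" (length 7)
One optimal edit sequence (insert/delete/substitute each cost 1):
  1. keep 'l'
  2. keep 'i'
  3. insert 'c'  (+1)
  4. substitute 'q' -> 'e'  (+1)
  5. substitute 'u' -> 'n'  (+1)
  6. substitute 'i' -> 's'  (+1)
  7. substitute 'd' -> 'e'  (+1)
Total edit operations: 5
Edit distance = 5


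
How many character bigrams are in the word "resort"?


Word: "resort" (length 6)
Number of 2-grams = length - 2 + 1 = 6 - 2 + 1
= 5


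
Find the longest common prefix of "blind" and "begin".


Word 1: "blind"
Word 2: "begin"
Comparing from start:
  Pos 0: 'b' == 'b'
  Pos 1: 'l' != 'e' (stop)
LCP = "b" (length 1)


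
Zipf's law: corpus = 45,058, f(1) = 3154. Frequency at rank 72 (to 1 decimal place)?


Zipf's law: f(r) = f(1) / r
f(1) = 3154
f(72) = 3154 / 72
= 43.8 occurrences


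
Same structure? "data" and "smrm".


Pattern of "data": [0, 1, 2, 1]
Pattern of "smrm": [0, 1, 2, 1]
Patterns match
Same pattern = Yes


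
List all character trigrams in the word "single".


Word: "single" (length 6)
Number of trigrams = 6 - 3 + 1 = 4
  Position 0: "sin"
  Position 1: "ing"
  Position 2: "ngl"
  Position 3: "gle"
Trigrams = "sin", "ing", "ngl", "gle"


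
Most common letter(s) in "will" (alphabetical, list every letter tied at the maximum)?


Word: "will"
Letter counts:
  'i': 1
  'l': 2
  'w': 1
Maximum count = 2
Most frequent = 'l' (2 times each)


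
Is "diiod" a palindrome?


Word: "diiod"
Reversed: "doiid"
Forward == Backward? diiod != doiid
Palindrome = No


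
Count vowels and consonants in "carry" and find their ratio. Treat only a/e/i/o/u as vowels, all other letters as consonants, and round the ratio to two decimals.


Word: "carry"
Vowels (a,e,i,o,u): 1
Consonants: 4
Ratio = 1/4
= 0.25


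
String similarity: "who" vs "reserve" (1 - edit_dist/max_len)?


Word 1: "who" (length 3)
Word 2: "reserve" (length 7)
One optimal edit sequence:
  1. insert 'r'  (+1)
  2. insert 'e'  (+1)
  3. insert 's'  (+1)
  4. insert 'e'  (+1)
  5. substitute 'w' -> 'r'  (+1)
  6. substitute 'h' -> 'v'  (+1)
  7. substitute 'o' -> 'e'  (+1)
Edit distance = 7
Max length = max(3, 7) = 7
Similarity = 1 - 7/7
= 0.0000


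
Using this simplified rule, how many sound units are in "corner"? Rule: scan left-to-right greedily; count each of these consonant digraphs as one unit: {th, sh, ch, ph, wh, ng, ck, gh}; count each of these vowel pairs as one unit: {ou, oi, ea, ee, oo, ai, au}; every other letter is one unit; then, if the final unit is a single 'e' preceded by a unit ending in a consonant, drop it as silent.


Word: "corner" (6 letters)
Left-to-right scan:
  (1) 'c' (letter)
  (2) 'o' (letter)
  (3) 'r' (letter)
  (4) 'n' (letter)
  (5) 'e' (letter)
  (6) 'r' (letter)
Units from scan: 6
Sound units = 6 units


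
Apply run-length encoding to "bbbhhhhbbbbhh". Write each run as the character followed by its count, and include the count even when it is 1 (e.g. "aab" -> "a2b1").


String: "bbbhhhhbbbbhh"
Scanning for consecutive runs:
  'b' x 3
  'h' x 4
  'b' x 4
  'h' x 2
RLE = "b3h4b4h2"


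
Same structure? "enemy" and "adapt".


Pattern of "enemy": [0, 1, 0, 2, 3]
Pattern of "adapt": [0, 1, 0, 2, 3]
Patterns match
Same pattern = Yes


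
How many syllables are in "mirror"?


Word: "mirror"
Syllable breakdown: mir / ror
Counting: 2 parts
= 2 syllables


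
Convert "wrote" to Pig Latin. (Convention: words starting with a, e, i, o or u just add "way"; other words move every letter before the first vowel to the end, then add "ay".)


Word: "wrote"
Starts with consonant(s) → move to end, add 'ay'
Consonant cluster: "wr"
Pig Latin = "otewray"


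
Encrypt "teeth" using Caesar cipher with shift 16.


Word: "teeth"
Shift: 16
Each letter → (letter + shift) mod 26:
  't' (19) + 16 = 9 → 'j'
  'e' (4) + 16 = 20 → 'u'
  'e' (4) + 16 = 20 → 'u'
  't' (19) + 16 = 9 → 'j'
  'h' (7) + 16 = 23 → 'x'
Result = "juujx"


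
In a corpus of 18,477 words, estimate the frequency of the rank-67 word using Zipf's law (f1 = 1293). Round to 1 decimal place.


Zipf's law: f(r) = f(1) / r
f(1) = 1293
f(67) = 1293 / 67
= 19.3 occurrences


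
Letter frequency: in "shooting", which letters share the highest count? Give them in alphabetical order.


Word: "shooting"
Letter counts:
  'g': 1
  'h': 1
  'i': 1
  'n': 1
  'o': 2
  's': 1
  't': 1
Maximum count = 2
Most frequent = 'o' (2 times each)


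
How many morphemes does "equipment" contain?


Word: "equipment"
Morphemes: equip / -ment
Each morpheme carries meaning
= 2 morphemes


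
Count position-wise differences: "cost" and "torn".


Comparing character by character (same length = 4):
  Pos 0: 'c' vs 't' !=
  Pos 1: 'o' vs 'o' =
  Pos 2: 's' vs 'r' !=
  Pos 3: 't' vs 'n' !=
Hamming distance = 3


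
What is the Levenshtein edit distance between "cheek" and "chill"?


Word 1: "cheek" (length 5)
Word 2: "chill" (length 5)
One optimal edit sequence (insert/delete/substitute each cost 1):
  1. keep 'c'
  2. keep 'h'
  3. substitute 'e' -> 'i'  (+1)
  4. substitute 'e' -> 'l'  (+1)
  5. substitute 'k' -> 'l'  (+1)
Total edit operations: 3
Edit distance = 3


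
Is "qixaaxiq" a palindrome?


Word: "qixaaxiq"
Reversed: "qixaaxiq"
Forward == Backward? qixaaxiq == qixaaxiq
Palindrome = Yes


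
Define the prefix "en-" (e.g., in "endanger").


Prefix: en-
Example: endanger = en- + danger
Meaning = cause to / put into


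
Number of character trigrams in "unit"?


Word: "unit" (length 4)
Number of 3-grams = length - 3 + 1 = 4 - 3 + 1
= 2


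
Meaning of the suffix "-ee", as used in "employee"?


Suffix: -ee
As in: employee -> employ + -ee
Meaning = one who receives


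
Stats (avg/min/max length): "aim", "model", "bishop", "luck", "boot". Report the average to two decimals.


Lengths: "aim"=3, "model"=5, "bishop"=6, "luck"=4, "boot"=4
Sum = 22, Count = 5
Average = 22/5 = 4.40
= avg=4.40, min=3, max=6


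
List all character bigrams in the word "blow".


Word: "blow" (length 4)
Number of bigrams = 4 - 2 + 1 = 3
  Position 0: "bl"
  Position 1: "lo"
  Position 2: "ow"
Bigrams = "bl", "lo", "ow"


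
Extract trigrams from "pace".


Word: "pace" (length 4)
Number of trigrams = 4 - 3 + 1 = 2
  Position 0: "pac"
  Position 1: "ace"
Trigrams = "pac", "ace"


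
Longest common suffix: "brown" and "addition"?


Word 1: "brown"
Word 2: "addition"
Comparing from end:
  Pos -1: 'n' == 'n'
  Pos -2: 'w' != 'o' (stop)
LCS = "n" (length 1)


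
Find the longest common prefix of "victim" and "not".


Word 1: "victim"
Word 2: "not"
Comparing from start:
  Pos 0: 'v' != 'n' (stop)
LCP = "" (length 0)


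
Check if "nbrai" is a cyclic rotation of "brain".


Word: "brain", Candidate: "nbrai"
Method: check if candidate is substring of word+word
"brainbrain" contains "nbrai"? Yes
Is rotation = Yes


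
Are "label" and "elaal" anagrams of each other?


Word 1: "label" → sorted: abell
Word 2: "elaal" → sorted: aaell
Same letters? abell != aaell
Anagram = No


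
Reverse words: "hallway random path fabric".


Original: "hallway random path fabric"
Words (1..n): hallway | random | path | fabric
Reversed (n..1): fabric | path | random | hallway
Result = "fabric path random hallway"


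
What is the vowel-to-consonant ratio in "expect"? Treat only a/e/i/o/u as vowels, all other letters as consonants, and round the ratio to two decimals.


Word: "expect"
Vowels (a,e,i,o,u): 2
Consonants: 4
Ratio = 2/4
= 0.50


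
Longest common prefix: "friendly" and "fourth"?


Word 1: "friendly"
Word 2: "fourth"
Comparing from start:
  Pos 0: 'f' == 'f'
  Pos 1: 'r' != 'o' (stop)
LCP = "f" (length 1)


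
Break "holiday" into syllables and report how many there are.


Word: "holiday"
Syllable breakdown: hol-i-day
Counting: 3 parts
= 3 syllables


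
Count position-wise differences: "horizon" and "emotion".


Comparing character by character (same length = 7):
  Pos 0: 'h' vs 'e' !=
  Pos 1: 'o' vs 'm' !=
  Pos 2: 'r' vs 'o' !=
  Pos 3: 'i' vs 't' !=
  Pos 4: 'z' vs 'i' !=
  Pos 5: 'o' vs 'o' =
  Pos 6: 'n' vs 'n' =
Hamming distance = 5


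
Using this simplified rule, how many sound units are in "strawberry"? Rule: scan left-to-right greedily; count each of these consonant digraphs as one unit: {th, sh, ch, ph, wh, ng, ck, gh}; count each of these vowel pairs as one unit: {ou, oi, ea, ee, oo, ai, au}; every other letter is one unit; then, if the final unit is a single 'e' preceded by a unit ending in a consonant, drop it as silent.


Word: "strawberry" (10 letters)
Left-to-right scan:
  1. 's' (letter)
  2. 't' (letter)
  3. 'r' (letter)
  4. 'a' (letter)
  5. 'w' (letter)
  6. 'b' (letter)
  7. 'e' (letter)
  8. 'r' (letter)
  9. 'r' (letter)
  10. 'y' (letter)
Units from scan: 10
Sound units = 10 units


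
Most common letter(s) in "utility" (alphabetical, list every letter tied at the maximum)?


Word: "utility"
Letter counts:
  'i': 2
  'l': 1
  't': 2
  'u': 1
  'y': 1
Maximum count = 2
Most frequent = 'i', 't' (2 times each)


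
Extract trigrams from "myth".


Word: "myth" (length 4)
Number of trigrams = 4 - 3 + 1 = 2
  Position 0: "myt"
  Position 1: "yth"
Trigrams = "myt", "yth"


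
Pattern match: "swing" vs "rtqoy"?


Pattern of "swing": [0, 1, 2, 3, 4]
Pattern of "rtqoy": [0, 1, 2, 3, 4]
Patterns match
Same pattern = Yes


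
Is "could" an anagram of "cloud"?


Word 1: "cloud" → sorted: cdlou
Word 2: "could" → sorted: cdlou
Same letters? cdlou == cdlou
Anagram = Yes


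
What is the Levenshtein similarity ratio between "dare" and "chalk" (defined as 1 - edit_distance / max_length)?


Word 1: "dare" (length 4)
Word 2: "chalk" (length 5)
One optimal edit sequence:
  1. insert 'c'  (+1)
  2. substitute 'd' -> 'h'  (+1)
  3. keep 'a'
  4. substitute 'r' -> 'l'  (+1)
  5. substitute 'e' -> 'k'  (+1)
Edit distance = 4
Max length = max(4, 5) = 5
Similarity = 1 - 4/5
= 0.2000


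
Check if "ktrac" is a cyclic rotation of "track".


Word: "track", Candidate: "ktrac"
Method: check if candidate is substring of word+word
"tracktrack" contains "ktrac"? Yes
Is rotation = Yes


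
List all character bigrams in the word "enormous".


Word: "enormous" (length 8)
Number of bigrams = 8 - 2 + 1 = 7
  Position 0: "en"
  Position 1: "no"
  Position 2: "or"
  Position 3: "rm"
  Position 4: "mo"
  Position 5: "ou"
  Position 6: "us"
Bigrams = "en", "no", "or", "rm", "mo", "ou", "us"


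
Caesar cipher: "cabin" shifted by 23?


Word: "cabin"
Shift: 23
Each letter → (letter + shift) mod 26:
  'c' (2) + 23 = 25 → 'z'
  'a' (0) + 23 = 23 → 'x'
  'b' (1) + 23 = 24 → 'y'
  'i' (8) + 23 = 5 → 'f'
  'n' (13) + 23 = 10 → 'k'
Result = "zxyfk"


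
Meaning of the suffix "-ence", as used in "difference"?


Suffix: -ence
Example: difference = differ + -ence
Meaning = state of


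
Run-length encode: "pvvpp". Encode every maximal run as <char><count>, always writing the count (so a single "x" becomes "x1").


String: "pvvpp"
Scanning for consecutive runs:
  'p' x 1
  'v' x 2
  'p' x 2
RLE = "p1v2p2"


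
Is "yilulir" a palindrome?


Word: "yilulir"
Reversed: "riluliy"
Forward == Backward? yilulir != riluliy
Palindrome = No


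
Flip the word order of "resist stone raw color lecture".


Original: "resist stone raw color lecture"
Words (1..n): resist | stone | raw | color | lecture
Reversed (n..1): lecture | color | raw | stone | resist
Result = "lecture color raw stone resist"


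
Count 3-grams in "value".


Word: "value" (length 5)
Number of 3-grams = length - 3 + 1 = 5 - 3 + 1
= 3


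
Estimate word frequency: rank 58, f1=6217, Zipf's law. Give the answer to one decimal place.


Zipf's law: f(r) = f(1) / r
f(1) = 6217
f(58) = 6217 / 58
= 107.2 occurrences


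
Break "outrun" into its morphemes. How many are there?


Word: "outrun"
Morphemes: out- + run
Each morpheme carries meaning
= 2 morphemes


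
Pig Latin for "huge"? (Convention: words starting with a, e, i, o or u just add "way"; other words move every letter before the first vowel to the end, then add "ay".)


Word: "huge"
Starts with consonant(s) → move to end, add 'ay'
Consonant cluster: "h"
Pig Latin = "ugehay"


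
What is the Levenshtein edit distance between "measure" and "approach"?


Word 1: "measure" (length 7)
Word 2: "approach" (length 8)
One optimal edit sequence (insert/delete/substitute each cost 1):
  1. insert 'a'  (+1)
  2. substitute 'm' -> 'p'  (+1)
  3. substitute 'e' -> 'p'  (+1)
  4. substitute 'a' -> 'r'  (+1)
  5. substitute 's' -> 'o'  (+1)
  6. substitute 'u' -> 'a'  (+1)
  7. substitute 'r' -> 'c'  (+1)
  8. substitute 'e' -> 'h'  (+1)
Total edit operations: 8
Edit distance = 8


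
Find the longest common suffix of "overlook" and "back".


Word 1: "overlook"
Word 2: "back"
Comparing from end:
  Pos -1: 'k' == 'k'
  Pos -2: 'o' != 'c' (stop)
LCS = "k" (length 1)


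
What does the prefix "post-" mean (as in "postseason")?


Prefix: post-
Example: postseason (post- + season)
Meaning = after


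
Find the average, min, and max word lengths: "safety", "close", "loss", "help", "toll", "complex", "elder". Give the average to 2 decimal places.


Lengths: "safety"=6, "close"=5, "loss"=4, "help"=4, "toll"=4, "complex"=7, "elder"=5
Sum = 35, Count = 7
Average = 35/7 = 5.00
= avg=5.00, min=4, max=7


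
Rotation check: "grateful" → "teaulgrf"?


Word: "grateful", Candidate: "teaulgrf"
Method: check if candidate is substring of word+word
"gratefulgrateful" contains "teaulgrf"? No
Is rotation = No


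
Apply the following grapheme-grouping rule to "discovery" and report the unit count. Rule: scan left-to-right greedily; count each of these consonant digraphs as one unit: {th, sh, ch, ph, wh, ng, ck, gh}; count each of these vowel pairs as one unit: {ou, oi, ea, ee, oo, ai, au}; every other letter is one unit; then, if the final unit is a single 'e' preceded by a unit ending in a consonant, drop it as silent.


Word: "discovery" (9 letters)
Left-to-right scan:
  [1] 'd' (letter)
  [2] 'i' (letter)
  [3] 's' (letter)
  [4] 'c' (letter)
  [5] 'o' (letter)
  [6] 'v' (letter)
  [7] 'e' (letter)
  [8] 'r' (letter)
  [9] 'y' (letter)
Units from scan: 9
Sound units = 9 units


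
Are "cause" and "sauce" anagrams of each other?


Word 1: "cause" → sorted: acesu
Word 2: "sauce" → sorted: acesu
Same letters? acesu == acesu
Anagram = Yes


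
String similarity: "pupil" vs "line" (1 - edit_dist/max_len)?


Word 1: "pupil" (length 5)
Word 2: "line" (length 4)
One optimal edit sequence:
  1. delete 'p'  (+1)
  2. substitute 'u' -> 'l'  (+1)
  3. substitute 'p' -> 'i'  (+1)
  4. substitute 'i' -> 'n'  (+1)
  5. substitute 'l' -> 'e'  (+1)
Edit distance = 5
Max length = max(5, 4) = 5
Similarity = 1 - 5/5
= 0.0000


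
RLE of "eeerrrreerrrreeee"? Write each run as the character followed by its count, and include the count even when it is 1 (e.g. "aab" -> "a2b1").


String: "eeerrrreerrrreeee"
Scanning for consecutive runs:
  'e' x 3
  'r' x 4
  'e' x 2
  'r' x 4
  'e' x 4
RLE = "e3r4e2r4e4"


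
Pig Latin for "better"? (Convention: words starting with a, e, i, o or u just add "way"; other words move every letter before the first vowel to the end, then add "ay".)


Word: "better"
Starts with consonant(s) → move to end, add 'ay'
Consonant cluster: "b"
Pig Latin = "etterbay"


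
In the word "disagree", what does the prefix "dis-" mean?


Prefix: dis-
As in: disagree -> dis- + agree
Meaning = not / opposite


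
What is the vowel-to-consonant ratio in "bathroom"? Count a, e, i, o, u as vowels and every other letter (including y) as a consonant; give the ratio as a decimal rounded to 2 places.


Word: "bathroom"
Vowels (a,e,i,o,u): 3
Consonants: 5
Ratio = 3/5
= 0.60


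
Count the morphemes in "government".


Word: "government"
Morphemes: govern | -ment
Each morpheme carries meaning
= 2 morphemes


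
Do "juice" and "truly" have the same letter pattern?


Pattern of "juice": [0, 1, 2, 3, 4]
Pattern of "truly": [0, 1, 2, 3, 4]
Patterns match
Same pattern = Yes


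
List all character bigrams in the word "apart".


Word: "apart" (length 5)
Number of bigrams = 5 - 2 + 1 = 4
  Position 0: "ap"
  Position 1: "pa"
  Position 2: "ar"
  Position 3: "rt"
Bigrams = "ap", "pa", "ar", "rt"


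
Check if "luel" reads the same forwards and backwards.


Word: "luel"
Reversed: "leul"
Forward == Backward? luel != leul
Palindrome = No


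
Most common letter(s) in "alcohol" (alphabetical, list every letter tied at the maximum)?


Word: "alcohol"
Letter counts:
  'a': 1
  'c': 1
  'h': 1
  'l': 2
  'o': 2
Maximum count = 2
Most frequent = 'l', 'o' (2 times each)


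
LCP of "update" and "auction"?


Word 1: "update"
Word 2: "auction"
Comparing from start:
  Pos 0: 'u' != 'a' (stop)
LCP = "" (length 0)


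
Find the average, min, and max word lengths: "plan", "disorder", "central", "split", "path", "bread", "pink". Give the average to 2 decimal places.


Lengths: "plan"=4, "disorder"=8, "central"=7, "split"=5, "path"=4, "bread"=5, "pink"=4
Sum = 37, Count = 7
Average = 37/7 = 5.29
= avg=5.29, min=4, max=8


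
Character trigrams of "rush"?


Word: "rush" (length 4)
Number of trigrams = 4 - 3 + 1 = 2
  Position 0: "rus"
  Position 1: "ush"
Trigrams = "rus", "ush"


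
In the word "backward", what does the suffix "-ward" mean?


Suffix: -ward
Example: backward = back + -ward
Meaning = in the direction of


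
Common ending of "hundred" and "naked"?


Word 1: "hundred"
Word 2: "naked"
Comparing from end:
  Pos -1: 'd' == 'd'
  Pos -2: 'e' == 'e'
  Pos -3: 'r' != 'k' (stop)
LCS = "ed" (length 2)


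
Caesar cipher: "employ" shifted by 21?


Word: "employ"
Shift: 21
Each letter → (letter + shift) mod 26:
  'e' (4) + 21 = 25 → 'z'
  'm' (12) + 21 = 7 → 'h'
  'p' (15) + 21 = 10 → 'k'
  'l' (11) + 21 = 6 → 'g'
  'o' (14) + 21 = 9 → 'j'
  'y' (24) + 21 = 19 → 't'
Result = "zhkgjt"
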